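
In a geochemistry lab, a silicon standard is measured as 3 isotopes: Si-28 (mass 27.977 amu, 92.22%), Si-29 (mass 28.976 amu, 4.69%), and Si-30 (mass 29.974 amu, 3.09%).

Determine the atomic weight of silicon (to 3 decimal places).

Ar = Σ fᵢ·mᵢ = 0.9222 × 27.977 + 0.0469 × 28.976 + 0.0309 × 29.974
= 25.8004 + 1.3590 + 0.9262 = 28.0856 amu

28.086 amu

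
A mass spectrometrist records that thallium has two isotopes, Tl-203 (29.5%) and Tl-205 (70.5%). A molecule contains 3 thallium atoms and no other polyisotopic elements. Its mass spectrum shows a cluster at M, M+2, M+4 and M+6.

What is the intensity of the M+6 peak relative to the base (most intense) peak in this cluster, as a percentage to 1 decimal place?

79.7%

Term probabilities: M 0.0257, M+2 0.1841, M+4 0.4399, M+6 0.3504. Base peak = M+4.
P(M+4) = C(3,2) × 0.295^1 × 0.705^2 = 3 × 0.2950 × 0.497025 = 0.439867 (base)
P(M+6) = C(3,3) × 0.295^0 × 0.705^3 = 1 × 1.0000 × 0.35040263 = 0.350403
Relative intensity = 0.350403 / 0.439867 × 100 = 79.7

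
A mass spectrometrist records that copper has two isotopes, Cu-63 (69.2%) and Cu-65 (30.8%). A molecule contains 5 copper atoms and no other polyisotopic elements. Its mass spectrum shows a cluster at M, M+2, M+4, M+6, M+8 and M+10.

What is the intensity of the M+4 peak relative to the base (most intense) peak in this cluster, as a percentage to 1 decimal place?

89.0%

Term probabilities: M 0.1587, M+2 0.3531, M+4 0.3144, M+6 0.1399, M+8 0.0311, M+10 0.0028. Base peak = M+2.
P(M+2) = C(5,1) × 0.692^4 × 0.308^1 = 5 × 0.22931073 × 0.3080 = 0.353139 (base)
P(M+4) = C(5,2) × 0.692^3 × 0.308^2 = 10 × 0.33137389 × 0.094864 = 0.314355
Relative intensity = 0.314355 / 0.353139 × 100 = 89.0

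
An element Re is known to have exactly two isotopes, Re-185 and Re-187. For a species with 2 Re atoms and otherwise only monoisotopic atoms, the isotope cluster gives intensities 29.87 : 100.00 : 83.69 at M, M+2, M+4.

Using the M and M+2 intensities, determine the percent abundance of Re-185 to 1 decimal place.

Let p = fractional abundance of Re-185. I(M+2)/I(M) = [C(2,1)·p^1·(1−p)] / p^2 = 2·(1−p)/p = 100.00/29.87 = 3.3478
(1−p)/p = 3.3478/2 = 1.6739  ⇒  p = 1/(1 + 1.6739) = 0.3740
Re-185: 37.4%, Re-187: 62.6%.

37.4%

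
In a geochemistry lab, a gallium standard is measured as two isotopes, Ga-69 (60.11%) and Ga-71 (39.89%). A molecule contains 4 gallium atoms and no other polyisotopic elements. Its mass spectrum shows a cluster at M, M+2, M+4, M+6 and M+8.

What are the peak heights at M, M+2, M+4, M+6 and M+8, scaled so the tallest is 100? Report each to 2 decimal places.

37.67 : 100.00 : 99.54 : 44.04 : 7.31

Each Ga atom is independently Ga-69 (p = 0.6011) or Ga-71 (q = 0.3989); the cluster is the binomial expansion (p + q)^4.
P(M) = 0.6011^4 = 0.130553
P(M+2) = 4 × 0.6011^3 × 0.3989^1 = 0.346549
P(M+4) = 6 × 0.6011^2 × 0.3989^2 = 0.344963
P(M+6) = 4 × 0.6011^1 × 0.3989^3 = 0.152616
P(M+8) = 0.3989^4 = 0.025320
The M+2 peak is largest (0.346549); scaling to 100 gives 37.67 : 100.00 : 99.54 : 44.04 : 7.31.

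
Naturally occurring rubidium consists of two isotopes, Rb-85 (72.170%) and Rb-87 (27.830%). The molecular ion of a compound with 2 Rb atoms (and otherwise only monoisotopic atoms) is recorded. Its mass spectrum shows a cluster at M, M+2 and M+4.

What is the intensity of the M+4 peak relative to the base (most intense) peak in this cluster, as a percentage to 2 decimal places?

14.87%

Term probabilities: M 0.5209, M+2 0.4017, M+4 0.0775. Base peak = M.
P(M) = C(2,0) × 0.72170^2 × 0.27830^0 = 1 × 0.52085089 × 1.0000 = 0.520851 (base)
P(M+4) = C(2,2) × 0.72170^0 × 0.27830^2 = 1 × 1.0000 × 0.07745089 = 0.077451
Relative intensity = 0.077451 / 0.520851 × 100 = 14.87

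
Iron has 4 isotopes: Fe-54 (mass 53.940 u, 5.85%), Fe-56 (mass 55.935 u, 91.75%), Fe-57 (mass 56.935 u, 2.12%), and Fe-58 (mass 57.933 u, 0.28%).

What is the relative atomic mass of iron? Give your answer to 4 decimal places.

55.8451 u

Average mass = Σ (abundance × isotope mass) = 0.0585 × 53.940 + 0.9175 × 55.935 + 0.0212 × 56.935 + 0.0028 × 57.933
= 3.15549 + 51.32036 + 1.20702 + 0.16221 = 55.84508 u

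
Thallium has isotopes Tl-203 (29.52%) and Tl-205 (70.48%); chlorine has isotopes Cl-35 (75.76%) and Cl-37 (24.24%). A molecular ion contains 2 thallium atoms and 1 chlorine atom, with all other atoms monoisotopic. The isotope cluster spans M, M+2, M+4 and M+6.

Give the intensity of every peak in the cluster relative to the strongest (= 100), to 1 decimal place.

Thallium pattern (n=2): 0.08714304 : 0.41611392 : 0.49674304
Chlorine pattern (n=1): 0.7576 : 0.2424
Convolve the two distributions (both contribute in 2-u steps):
  M: 0.08714304×0.7576 = 0.066020
  M+2: 0.08714304×0.2424 + 0.41611392×0.7576 = 0.336371
  M+4: 0.41611392×0.2424 + 0.49674304×0.7576 = 0.477199
  M+6: 0.49674304×0.2424 = 0.120411
Scale to base peak (0.477199) = 100: 13.8 : 70.5 : 100.0 : 25.2

13.8 : 70.5 : 100.0 : 25.2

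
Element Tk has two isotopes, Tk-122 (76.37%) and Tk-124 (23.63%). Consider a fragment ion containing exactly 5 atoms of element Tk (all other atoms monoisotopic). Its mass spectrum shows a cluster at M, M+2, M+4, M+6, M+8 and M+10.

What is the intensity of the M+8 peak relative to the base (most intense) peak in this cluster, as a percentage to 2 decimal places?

2.96%

Term probabilities: M 0.2598, M+2 0.4019, M+4 0.2487, M+6 0.0770, M+8 0.0119, M+10 0.0007. Base peak = M+2.
P(M+2) = C(5,1) × 0.7637^4 × 0.2363^1 = 5 × 0.3401662 × 0.2363 = 0.401906 (base)
P(M+8) = C(5,4) × 0.7637^1 × 0.2363^4 = 5 × 0.7637 × 0.00311785 = 0.011906
Relative intensity = 0.011906 / 0.401906 × 100 = 2.96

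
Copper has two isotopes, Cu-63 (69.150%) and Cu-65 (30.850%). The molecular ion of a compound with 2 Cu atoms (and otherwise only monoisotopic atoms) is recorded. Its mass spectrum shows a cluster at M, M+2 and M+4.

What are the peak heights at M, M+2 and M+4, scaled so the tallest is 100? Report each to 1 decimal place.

100.0 : 89.2 : 19.9

The 2 Cu atoms are independent, so intensities follow the terms of (0.69150 + 0.30850)^2.
P(M) = 0.69150^2 = 0.478172
P(M+2) = 2 × 0.69150^1 × 0.30850^1 = 0.426656
P(M+4) = 0.30850^2 = 0.095172
The M peak is largest (0.478172); scaling to 100 gives 100.0 : 89.2 : 19.9.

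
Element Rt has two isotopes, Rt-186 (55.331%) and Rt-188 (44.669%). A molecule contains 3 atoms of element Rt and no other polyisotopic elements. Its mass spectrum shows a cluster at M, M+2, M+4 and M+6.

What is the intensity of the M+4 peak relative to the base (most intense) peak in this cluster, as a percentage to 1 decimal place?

(0.55331 + 0.44669)^3 gives M 0.1694, M+2 0.4103, M+4 0.3312, M+6 0.0891; the largest is M+2.
P(M+2) = C(3,1) × 0.55331^2 × 0.44669^1 = 3 × 0.30615196 × 0.44669 = 0.410265 (base)
P(M+4) = C(3,2) × 0.55331^1 × 0.44669^2 = 3 × 0.55331 × 0.19953196 = 0.331209
Relative intensity = 0.331209 / 0.410265 × 100 = 80.7

80.7%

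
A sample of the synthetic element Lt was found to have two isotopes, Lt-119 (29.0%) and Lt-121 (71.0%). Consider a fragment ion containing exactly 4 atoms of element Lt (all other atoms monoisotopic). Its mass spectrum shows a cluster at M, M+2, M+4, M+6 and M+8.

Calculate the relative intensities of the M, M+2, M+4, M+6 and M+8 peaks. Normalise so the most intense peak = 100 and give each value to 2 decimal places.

1.70 : 16.68 : 61.27 : 100.00 : 61.21

Each Lt atom is independently Lt-119 (p = 0.290) or Lt-121 (q = 0.710); the cluster is the binomial expansion (p + q)^4.
P(M) = 0.290^4 = 0.007073
P(M+2) = 4 × 0.290^3 × 0.710^1 = 0.069265
P(M+4) = 6 × 0.290^2 × 0.710^2 = 0.254369
P(M+6) = 4 × 0.290^1 × 0.710^3 = 0.415177
P(M+8) = 0.710^4 = 0.254117
The M+6 peak is largest (0.415177); scaling to 100 gives 1.70 : 16.68 : 61.27 : 100.00 : 61.21.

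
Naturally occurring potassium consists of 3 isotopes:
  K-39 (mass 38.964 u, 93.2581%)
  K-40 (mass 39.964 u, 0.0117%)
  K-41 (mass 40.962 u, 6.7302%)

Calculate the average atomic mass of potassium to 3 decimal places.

39.099 u

Weight each isotope mass by its fractional abundance: 0.932581 × 38.964 + 0.000117 × 39.964 + 0.067302 × 40.962
= 36.3371 + 0.0047 + 2.7568 = 39.0986 u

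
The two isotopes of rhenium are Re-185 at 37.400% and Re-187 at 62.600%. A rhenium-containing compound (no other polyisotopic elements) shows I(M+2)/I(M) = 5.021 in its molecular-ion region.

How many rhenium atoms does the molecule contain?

3

For n independent Re atoms, I(M+2)/I(M) = n · (abundance Re-187) / (abundance Re-185) = n · 0.62600/0.37400.
n = 5.021 × 0.37400/0.62600 = 3.00 ≈ 3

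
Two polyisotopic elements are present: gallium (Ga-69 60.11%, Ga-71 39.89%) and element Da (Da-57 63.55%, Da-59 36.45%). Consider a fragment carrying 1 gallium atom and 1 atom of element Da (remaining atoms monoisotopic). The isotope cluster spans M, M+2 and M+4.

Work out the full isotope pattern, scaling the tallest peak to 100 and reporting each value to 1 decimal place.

Gallium pattern (n=1): 0.6011 : 0.3989
Element Da pattern (n=1): 0.6355 : 0.3645
Convolve the two distributions (both contribute in 2-u steps):
  M: 0.6011×0.6355 = 0.381999
  M+2: 0.6011×0.3645 + 0.3989×0.6355 = 0.472602
  M+4: 0.3989×0.3645 = 0.145399
Scale to base peak (0.472602) = 100: 80.8 : 100.0 : 30.8

80.8 : 100.0 : 30.8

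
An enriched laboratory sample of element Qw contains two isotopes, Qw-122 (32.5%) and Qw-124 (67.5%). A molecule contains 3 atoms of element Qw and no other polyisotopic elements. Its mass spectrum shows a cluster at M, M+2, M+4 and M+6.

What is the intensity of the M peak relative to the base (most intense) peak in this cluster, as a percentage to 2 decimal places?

7.73%

Term probabilities: M 0.0343, M+2 0.2139, M+4 0.4442, M+6 0.3075. Base peak = M+4.
P(M+4) = C(3,2) × 0.325^1 × 0.675^2 = 3 × 0.3250 × 0.455625 = 0.444234 (base)
P(M) = C(3,0) × 0.325^3 × 0.675^0 = 1 × 0.03432813 × 1.0000 = 0.034328
Relative intensity = 0.034328 / 0.444234 × 100 = 7.73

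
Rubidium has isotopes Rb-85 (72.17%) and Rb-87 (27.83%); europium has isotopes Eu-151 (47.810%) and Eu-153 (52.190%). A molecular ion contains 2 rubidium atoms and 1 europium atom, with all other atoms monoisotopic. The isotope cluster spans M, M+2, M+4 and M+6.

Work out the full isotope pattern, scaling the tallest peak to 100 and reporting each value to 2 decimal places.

53.68 : 100.00 : 53.18 : 8.71

Rubidium pattern (n=2): 0.52085089 : 0.40169822 : 0.07745089
Europium pattern (n=1): 0.4781 : 0.5219
Convolve the two distributions (both contribute in 2-u steps):
  M: 0.52085089×0.4781 = 0.249019
  M+2: 0.52085089×0.5219 + 0.40169822×0.4781 = 0.463884
  M+4: 0.40169822×0.5219 + 0.07745089×0.4781 = 0.246676
  M+6: 0.07745089×0.5219 = 0.040422
Scale to base peak (0.463884) = 100: 53.68 : 100.00 : 53.18 : 8.71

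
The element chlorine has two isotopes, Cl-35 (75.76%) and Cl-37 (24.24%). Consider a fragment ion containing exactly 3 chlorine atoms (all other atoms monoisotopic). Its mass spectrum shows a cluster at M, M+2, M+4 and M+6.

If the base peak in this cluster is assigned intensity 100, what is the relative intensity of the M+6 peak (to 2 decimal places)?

Term probabilities: M 0.4348, M+2 0.4174, M+4 0.1335, M+6 0.0142. Base peak = M.
P(M) = C(3,0) × 0.7576^3 × 0.2424^0 = 1 × 0.4348304 × 1.0000 = 0.434830 (base)
P(M+6) = C(3,3) × 0.7576^0 × 0.2424^3 = 1 × 1.0000 × 0.01424288 = 0.014243
Relative intensity = 0.014243 / 0.434830 × 100 = 3.28

3.28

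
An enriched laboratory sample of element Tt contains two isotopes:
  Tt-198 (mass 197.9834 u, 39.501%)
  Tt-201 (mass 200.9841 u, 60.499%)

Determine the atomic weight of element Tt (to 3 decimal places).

199.799 u

Ar = Σ fᵢ·mᵢ = 0.39501 × 197.9834 + 0.60499 × 200.9841
= 78.20542 + 121.59337 = 199.79879 u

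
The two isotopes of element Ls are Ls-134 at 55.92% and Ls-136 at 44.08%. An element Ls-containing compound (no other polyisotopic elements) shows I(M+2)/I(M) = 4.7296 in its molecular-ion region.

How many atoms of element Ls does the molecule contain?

6

For n independent Ls atoms, I(M+2)/I(M) = n · (abundance Ls-136) / (abundance Ls-134) = n · 0.4408/0.5592.
n = 4.7296 × 0.5592/0.4408 = 6.00 ≈ 6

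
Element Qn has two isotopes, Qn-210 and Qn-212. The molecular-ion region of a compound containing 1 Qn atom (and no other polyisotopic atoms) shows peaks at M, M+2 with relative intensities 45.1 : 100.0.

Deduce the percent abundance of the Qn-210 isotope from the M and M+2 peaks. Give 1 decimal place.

31.1%

Write p for the Qn-210 fraction. I(M+2)/I(M) = [C(1,1)·p^0·(1−p)] / p^1 = 1·(1−p)/p = 100.0/45.1 = 2.2173
(1−p)/p = 2.2173/1 = 2.2173  ⇒  p = 1/(1 + 2.2173) = 0.3108
Qn-210: 31.1%, Qn-212: 68.9%.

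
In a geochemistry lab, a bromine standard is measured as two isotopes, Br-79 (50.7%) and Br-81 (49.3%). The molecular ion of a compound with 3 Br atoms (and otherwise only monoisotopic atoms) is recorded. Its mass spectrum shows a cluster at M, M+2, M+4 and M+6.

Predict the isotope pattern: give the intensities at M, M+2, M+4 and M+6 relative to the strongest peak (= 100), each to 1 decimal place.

34.3 : 100.0 : 97.2 : 31.5

Expanding (0.507 + 0.493)^3:
P(M) = 0.507^3 = 0.130324
P(M+2) = 3 × 0.507^2 × 0.493^1 = 0.380175
P(M+4) = 3 × 0.507^1 × 0.493^2 = 0.369678
P(M+6) = 0.493^3 = 0.119823
The M+2 peak is largest (0.380175); scaling to 100 gives 34.3 : 100.0 : 97.2 : 31.5.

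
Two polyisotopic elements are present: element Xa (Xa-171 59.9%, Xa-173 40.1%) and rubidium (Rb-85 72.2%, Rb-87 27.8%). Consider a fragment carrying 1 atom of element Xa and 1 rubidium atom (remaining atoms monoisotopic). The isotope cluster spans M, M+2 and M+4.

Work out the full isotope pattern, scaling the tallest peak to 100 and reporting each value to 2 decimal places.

94.83 : 100.00 : 24.44

Element Xa pattern (n=1): 0.5990 : 0.4010
Rubidium pattern (n=1): 0.7220 : 0.2780
Convolve the two distributions (both contribute in 2-u steps):
  M: 0.5990×0.7220 = 0.432478
  M+2: 0.5990×0.2780 + 0.4010×0.7220 = 0.456044
  M+4: 0.4010×0.2780 = 0.111478
Scale to base peak (0.456044) = 100: 94.83 : 100.00 : 24.44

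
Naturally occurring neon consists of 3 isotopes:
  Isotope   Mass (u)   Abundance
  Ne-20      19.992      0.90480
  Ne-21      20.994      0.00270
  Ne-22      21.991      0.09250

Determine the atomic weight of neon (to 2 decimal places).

20.18 u

The abundance-weighted mean is 0.90480 × 19.992 + 0.00270 × 20.994 + 0.09250 × 21.991
= 18.0888 + 0.0567 + 2.0342 = 20.1797 u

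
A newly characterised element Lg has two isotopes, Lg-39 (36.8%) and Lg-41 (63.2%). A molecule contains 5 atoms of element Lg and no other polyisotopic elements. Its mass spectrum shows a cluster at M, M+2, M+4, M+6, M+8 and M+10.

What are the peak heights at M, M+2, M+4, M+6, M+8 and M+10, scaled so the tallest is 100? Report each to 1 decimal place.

Each Lg atom is independently Lg-39 (p = 0.368) or Lg-41 (q = 0.632); the cluster is the binomial expansion (p + q)^5.
P(M) = 0.368^5 = 0.006749
P(M+2) = 5 × 0.368^4 × 0.632^1 = 0.057953
P(M+4) = 10 × 0.368^3 × 0.632^2 = 0.199057
P(M+6) = 10 × 0.368^2 × 0.632^3 = 0.341859
P(M+8) = 5 × 0.368^1 × 0.632^4 = 0.293553
P(M+10) = 0.632^5 = 0.100829
The M+6 peak is largest (0.341859); scaling to 100 gives 2.0 : 17.0 : 58.2 : 100.0 : 85.9 : 29.5.

2.0 : 17.0 : 58.2 : 100.0 : 85.9 : 29.5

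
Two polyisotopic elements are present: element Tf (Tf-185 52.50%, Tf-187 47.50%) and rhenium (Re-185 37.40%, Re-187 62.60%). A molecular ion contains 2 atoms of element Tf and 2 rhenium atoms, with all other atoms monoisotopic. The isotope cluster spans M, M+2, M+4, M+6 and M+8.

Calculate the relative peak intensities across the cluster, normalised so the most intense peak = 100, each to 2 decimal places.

10.33 : 53.29 : 100.00 : 80.70 : 23.70

Element Tf pattern (n=2): 0.275625 : 0.49875 : 0.225625
Rhenium pattern (n=2): 0.139876 : 0.468248 : 0.391876
Convolve the two distributions (both contribute in 2-u steps):
  M: 0.275625×0.139876 = 0.038553
  M+2: 0.275625×0.468248 + 0.49875×0.139876 = 0.198824
  M+4: 0.275625×0.391876 + 0.49875×0.468248 + 0.225625×0.139876 = 0.373109
  M+6: 0.49875×0.391876 + 0.225625×0.468248 = 0.301097
  M+8: 0.225625×0.391876 = 0.088417
Scale to base peak (0.373109) = 100: 10.33 : 53.29 : 100.00 : 80.70 : 23.70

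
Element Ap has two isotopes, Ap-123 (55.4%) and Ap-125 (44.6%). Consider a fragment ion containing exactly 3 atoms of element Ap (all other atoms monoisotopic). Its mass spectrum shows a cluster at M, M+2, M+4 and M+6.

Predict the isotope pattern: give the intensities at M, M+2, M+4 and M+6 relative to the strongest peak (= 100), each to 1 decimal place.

41.4 : 100.0 : 80.5 : 21.6

Expanding (0.554 + 0.446)^3:
P(M) = 0.554^3 = 0.170031
P(M+2) = 3 × 0.554^2 × 0.446^1 = 0.410654
P(M+4) = 3 × 0.554^1 × 0.446^2 = 0.330598
P(M+6) = 0.446^3 = 0.088717
The M+2 peak is largest (0.410654); scaling to 100 gives 41.4 : 100.0 : 80.5 : 21.6.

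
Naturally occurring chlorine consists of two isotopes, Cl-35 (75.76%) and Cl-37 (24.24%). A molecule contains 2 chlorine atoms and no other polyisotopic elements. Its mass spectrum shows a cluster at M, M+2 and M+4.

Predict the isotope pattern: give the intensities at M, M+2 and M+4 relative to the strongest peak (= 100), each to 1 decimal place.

Each Cl atom is independently Cl-35 (p = 0.7576) or Cl-37 (q = 0.2424); the cluster is the binomial expansion (p + q)^2.
P(M) = 0.7576^2 = 0.573958
P(M+2) = 2 × 0.7576^1 × 0.2424^1 = 0.367284
P(M+4) = 0.2424^2 = 0.058758
The M peak is largest (0.573958); scaling to 100 gives 100.0 : 64.0 : 10.2.

100.0 : 64.0 : 10.2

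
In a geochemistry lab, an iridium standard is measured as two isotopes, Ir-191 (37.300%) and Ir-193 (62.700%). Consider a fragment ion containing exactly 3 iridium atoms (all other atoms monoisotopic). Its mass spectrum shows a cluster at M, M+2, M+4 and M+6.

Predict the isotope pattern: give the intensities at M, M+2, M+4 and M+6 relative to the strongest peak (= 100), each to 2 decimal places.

11.80 : 59.49 : 100.00 : 56.03

Each Ir atom is independently Ir-191 (p = 0.37300) or Ir-193 (q = 0.62700); the cluster is the binomial expansion (p + q)^3.
P(M) = 0.37300^3 = 0.051895
P(M+2) = 3 × 0.37300^2 × 0.62700^1 = 0.261702
P(M+4) = 3 × 0.37300^1 × 0.62700^2 = 0.439911
P(M+6) = 0.62700^3 = 0.246492
The M+4 peak is largest (0.439911); scaling to 100 gives 11.80 : 59.49 : 100.00 : 56.03.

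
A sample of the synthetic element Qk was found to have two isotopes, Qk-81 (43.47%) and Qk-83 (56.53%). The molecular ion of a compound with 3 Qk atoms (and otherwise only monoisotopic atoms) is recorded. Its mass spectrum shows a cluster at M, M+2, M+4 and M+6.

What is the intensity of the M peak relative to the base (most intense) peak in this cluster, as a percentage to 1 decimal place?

Term probabilities: M 0.0821, M+2 0.3205, M+4 0.4167, M+6 0.1806. Base peak = M+4.
P(M+4) = C(3,2) × 0.4347^1 × 0.5653^2 = 3 × 0.4347 × 0.31956409 = 0.416744 (base)
P(M) = C(3,0) × 0.4347^3 × 0.5653^0 = 1 × 0.08214269 × 1.0000 = 0.082143
Relative intensity = 0.082143 / 0.416744 × 100 = 19.7

19.7%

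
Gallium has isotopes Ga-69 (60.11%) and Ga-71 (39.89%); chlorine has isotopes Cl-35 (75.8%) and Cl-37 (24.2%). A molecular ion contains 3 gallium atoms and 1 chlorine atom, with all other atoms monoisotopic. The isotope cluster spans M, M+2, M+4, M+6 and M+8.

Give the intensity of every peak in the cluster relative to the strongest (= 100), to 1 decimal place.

43.3 : 100.0 : 84.7 : 30.9 : 4.0

Gallium pattern (n=3): 0.21719018 : 0.43239309 : 0.28694328 : 0.06347345
Chlorine pattern (n=1): 0.7580 : 0.2420
Convolve the two distributions (both contribute in 2-u steps):
  M: 0.21719018×0.7580 = 0.164630
  M+2: 0.21719018×0.2420 + 0.43239309×0.7580 = 0.380314
  M+4: 0.43239309×0.2420 + 0.28694328×0.7580 = 0.322142
  M+6: 0.28694328×0.2420 + 0.06347345×0.7580 = 0.117553
  M+8: 0.06347345×0.2420 = 0.015361
Scale to base peak (0.380314) = 100: 43.3 : 100.0 : 84.7 : 30.9 : 4.0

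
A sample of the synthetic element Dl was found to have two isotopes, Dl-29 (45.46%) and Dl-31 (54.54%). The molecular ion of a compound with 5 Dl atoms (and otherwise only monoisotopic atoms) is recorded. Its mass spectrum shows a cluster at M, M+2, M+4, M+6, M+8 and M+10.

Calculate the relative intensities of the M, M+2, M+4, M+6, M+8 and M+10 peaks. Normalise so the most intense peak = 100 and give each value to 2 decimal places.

The 5 Dl atoms are independent, so intensities follow the terms of (0.4546 + 0.5454)^5.
P(M) = 0.4546^5 = 0.019415
P(M+2) = 5 × 0.4546^4 × 0.5454^1 = 0.116467
P(M+4) = 10 × 0.4546^3 × 0.5454^2 = 0.279459
P(M+6) = 10 × 0.4546^2 × 0.5454^3 = 0.335277
P(M+8) = 5 × 0.4546^1 × 0.5454^4 = 0.201122
P(M+10) = 0.5454^5 = 0.048259
The M+6 peak is largest (0.335277); scaling to 100 gives 5.79 : 34.74 : 83.35 : 100.00 : 59.99 : 14.39.

5.79 : 34.74 : 83.35 : 100.00 : 59.99 : 14.39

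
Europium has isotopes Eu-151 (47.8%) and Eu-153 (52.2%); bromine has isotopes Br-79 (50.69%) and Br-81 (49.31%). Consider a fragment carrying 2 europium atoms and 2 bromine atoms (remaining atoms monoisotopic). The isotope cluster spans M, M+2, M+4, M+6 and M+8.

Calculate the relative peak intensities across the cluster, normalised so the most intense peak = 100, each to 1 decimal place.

Europium pattern (n=2): 0.228484 : 0.499032 : 0.272484
Bromine pattern (n=2): 0.25694761 : 0.49990478 : 0.24314761
Convolve the two distributions (both contribute in 2-u steps):
  M: 0.228484×0.25694761 = 0.058708
  M+2: 0.228484×0.49990478 + 0.499032×0.25694761 = 0.242445
  M+4: 0.228484×0.24314761 + 0.499032×0.49990478 + 0.272484×0.25694761 = 0.375038
  M+6: 0.499032×0.24314761 + 0.272484×0.49990478 = 0.257554
  M+8: 0.272484×0.24314761 = 0.066254
Scale to base peak (0.375038) = 100: 15.7 : 64.6 : 100.0 : 68.7 : 17.7

15.7 : 64.6 : 100.0 : 68.7 : 17.7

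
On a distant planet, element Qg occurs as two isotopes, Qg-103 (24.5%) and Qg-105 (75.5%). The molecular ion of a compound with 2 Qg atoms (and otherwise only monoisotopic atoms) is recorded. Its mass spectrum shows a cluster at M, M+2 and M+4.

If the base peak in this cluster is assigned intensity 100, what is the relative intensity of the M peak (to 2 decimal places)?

Term probabilities: M 0.0600, M+2 0.3700, M+4 0.5700. Base peak = M+4.
P(M+4) = C(2,2) × 0.245^0 × 0.755^2 = 1 × 1.0000 × 0.570025 = 0.570025 (base)
P(M) = C(2,0) × 0.245^2 × 0.755^0 = 1 × 0.060025 × 1.0000 = 0.060025
Relative intensity = 0.060025 / 0.570025 × 100 = 10.53

10.53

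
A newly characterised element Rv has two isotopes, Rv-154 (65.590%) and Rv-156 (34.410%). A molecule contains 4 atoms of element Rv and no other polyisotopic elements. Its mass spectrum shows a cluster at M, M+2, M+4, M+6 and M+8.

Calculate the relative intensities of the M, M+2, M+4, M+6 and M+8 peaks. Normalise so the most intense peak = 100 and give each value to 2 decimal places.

Each Rv atom is independently Rv-154 (p = 0.65590) or Rv-156 (q = 0.34410); the cluster is the binomial expansion (p + q)^4.
P(M) = 0.65590^4 = 0.185076
P(M+2) = 4 × 0.65590^3 × 0.34410^1 = 0.388381
P(M+4) = 6 × 0.65590^2 × 0.34410^2 = 0.305630
P(M+6) = 4 × 0.65590^1 × 0.34410^3 = 0.106894
P(M+8) = 0.34410^4 = 0.014020
The M+2 peak is largest (0.388381); scaling to 100 gives 47.65 : 100.00 : 78.69 : 27.52 : 3.61.

47.65 : 100.00 : 78.69 : 27.52 : 3.61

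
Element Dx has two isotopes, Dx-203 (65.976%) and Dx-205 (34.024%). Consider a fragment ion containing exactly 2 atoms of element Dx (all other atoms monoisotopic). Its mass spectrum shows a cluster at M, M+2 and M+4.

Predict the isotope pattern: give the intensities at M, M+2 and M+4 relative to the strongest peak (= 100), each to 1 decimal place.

97.0 : 100.0 : 25.8

Expanding (0.65976 + 0.34024)^2:
P(M) = 0.65976^2 = 0.435283
P(M+2) = 2 × 0.65976^1 × 0.34024^1 = 0.448953
P(M+4) = 0.34024^2 = 0.115763
The M+2 peak is largest (0.448953); scaling to 100 gives 97.0 : 100.0 : 25.8.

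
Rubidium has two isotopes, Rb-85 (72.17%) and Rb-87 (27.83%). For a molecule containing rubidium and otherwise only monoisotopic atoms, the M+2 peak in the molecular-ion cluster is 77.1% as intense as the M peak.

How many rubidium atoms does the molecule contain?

2

With n Rb atoms, P(M+2)/P(M) = C(n,1)·p^(n−1)q / p^n = n·q/p = n · 0.2783/0.7217.
n = 0.771 × 0.7217/0.2783 = 2.00 ≈ 2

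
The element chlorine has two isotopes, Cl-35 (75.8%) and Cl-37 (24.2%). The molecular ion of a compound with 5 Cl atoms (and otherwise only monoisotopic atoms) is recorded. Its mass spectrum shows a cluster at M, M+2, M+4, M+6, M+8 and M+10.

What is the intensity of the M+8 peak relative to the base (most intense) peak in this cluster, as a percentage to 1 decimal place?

Term probabilities: M 0.2502, M+2 0.3994, M+4 0.2551, M+6 0.0814, M+8 0.0130, M+10 0.0008. Base peak = M+2.
P(M+2) = C(5,1) × 0.758^4 × 0.242^1 = 5 × 0.33012379 × 0.2420 = 0.399450 (base)
P(M+8) = C(5,4) × 0.758^1 × 0.242^4 = 5 × 0.7580 × 0.00342974 = 0.012999
Relative intensity = 0.012999 / 0.399450 × 100 = 3.3

3.3%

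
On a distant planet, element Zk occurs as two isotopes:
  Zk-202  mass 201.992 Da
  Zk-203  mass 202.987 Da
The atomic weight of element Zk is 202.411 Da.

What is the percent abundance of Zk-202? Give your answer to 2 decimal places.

57.89%

With x = fraction of Zk-202 (so Zk-203 is 1 − x):
201.992·x + 202.987·(1 − x) = 202.411
(201.992 − 202.987)·x = 202.411 − 202.987
x = -0.576 / -0.995 = 0.57889 → 57.89% Zk-202, 42.11% Zk-203.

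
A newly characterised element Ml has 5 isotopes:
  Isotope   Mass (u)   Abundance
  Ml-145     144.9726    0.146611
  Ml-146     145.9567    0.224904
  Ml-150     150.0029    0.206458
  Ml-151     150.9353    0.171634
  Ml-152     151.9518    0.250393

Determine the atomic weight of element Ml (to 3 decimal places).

149.003 u

Average mass = Σ (abundance × isotope mass) = 0.146611 × 144.9726 + 0.224904 × 145.9567 + 0.206458 × 150.0029 + 0.171634 × 150.9353 + 0.250393 × 151.9518
= 21.25458 + 32.82625 + 30.96930 + 25.90563 + 38.04767 = 149.00343 u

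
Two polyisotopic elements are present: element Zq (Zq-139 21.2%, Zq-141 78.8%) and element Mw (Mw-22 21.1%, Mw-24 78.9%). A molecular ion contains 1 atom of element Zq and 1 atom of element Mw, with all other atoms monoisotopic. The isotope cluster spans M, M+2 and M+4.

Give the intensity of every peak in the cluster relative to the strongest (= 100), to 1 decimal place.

Element Zq pattern (n=1): 0.2120 : 0.7880
Element Mw pattern (n=1): 0.2110 : 0.7890
Convolve the two distributions (both contribute in 2-u steps):
  M: 0.2120×0.2110 = 0.044732
  M+2: 0.2120×0.7890 + 0.7880×0.2110 = 0.333536
  M+4: 0.7880×0.7890 = 0.621732
Scale to base peak (0.621732) = 100: 7.2 : 53.6 : 100.0

7.2 : 53.6 : 100.0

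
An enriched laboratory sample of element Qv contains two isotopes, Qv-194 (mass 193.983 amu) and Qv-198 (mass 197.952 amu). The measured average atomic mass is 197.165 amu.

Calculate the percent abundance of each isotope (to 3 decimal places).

Writing the weighted mean with unknown fraction x of Qv-194:
193.983·x + 197.952·(1 − x) = 197.165
(193.983 − 197.952)·x = 197.165 − 197.952
x = -0.787 / -3.969 = 0.19829 → 19.829% Qv-194, 80.171% Qv-198.

Qv-194: 19.829%, Qv-198: 80.171%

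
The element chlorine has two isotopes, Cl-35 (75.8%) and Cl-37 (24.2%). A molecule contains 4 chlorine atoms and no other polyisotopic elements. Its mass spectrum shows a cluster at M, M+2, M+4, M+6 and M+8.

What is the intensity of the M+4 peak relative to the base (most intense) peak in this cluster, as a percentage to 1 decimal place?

47.9%

Binomial terms of (0.758 + 0.242)^4: M 0.3301, M+2 0.4216, M+4 0.2019, M+6 0.0430, M+8 0.0034 → M+2 is the base peak.
P(M+2) = C(4,1) × 0.758^3 × 0.242^1 = 4 × 0.43551951 × 0.2420 = 0.421583 (base)
P(M+4) = C(4,2) × 0.758^2 × 0.242^2 = 6 × 0.574564 × 0.058564 = 0.201893
Relative intensity = 0.201893 / 0.421583 × 100 = 47.9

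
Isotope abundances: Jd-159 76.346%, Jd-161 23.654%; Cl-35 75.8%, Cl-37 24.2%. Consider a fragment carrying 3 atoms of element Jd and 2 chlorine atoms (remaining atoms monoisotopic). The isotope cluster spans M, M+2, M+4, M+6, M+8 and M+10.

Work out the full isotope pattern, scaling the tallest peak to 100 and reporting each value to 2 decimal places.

Element Jd pattern (n=3): 0.44499882 : 0.41361704 : 0.12814944 : 0.01323469
Chlorine pattern (n=2): 0.574564 : 0.366872 : 0.058564
Convolve the two distributions (both contribute in 2-u steps):
  M: 0.44499882×0.574564 = 0.255680
  M+2: 0.44499882×0.366872 + 0.41361704×0.574564 = 0.400907
  M+4: 0.44499882×0.058564 + 0.41361704×0.366872 + 0.12814944×0.574564 = 0.251435
  M+6: 0.41361704×0.058564 + 0.12814944×0.366872 + 0.01323469×0.574564 = 0.078842
  M+8: 0.12814944×0.058564 + 0.01323469×0.366872 = 0.012360
  M+10: 0.01323469×0.058564 = 0.000775
Scale to base peak (0.400907) = 100: 63.78 : 100.00 : 62.72 : 19.67 : 3.08 : 0.19

63.78 : 100.00 : 62.72 : 19.67 : 3.08 : 0.19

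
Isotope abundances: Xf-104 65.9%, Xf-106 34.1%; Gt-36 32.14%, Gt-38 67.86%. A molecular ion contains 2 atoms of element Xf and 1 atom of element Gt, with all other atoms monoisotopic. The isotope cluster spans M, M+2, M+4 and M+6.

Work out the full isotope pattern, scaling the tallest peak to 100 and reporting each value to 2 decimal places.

31.78 : 100.00 : 77.96 : 17.97

Element Xf pattern (n=2): 0.434281 : 0.449438 : 0.116281
Element Gt pattern (n=1): 0.3214 : 0.6786
Convolve the two distributions (both contribute in 2-u steps):
  M: 0.434281×0.3214 = 0.139578
  M+2: 0.434281×0.6786 + 0.449438×0.3214 = 0.439152
  M+4: 0.449438×0.6786 + 0.116281×0.3214 = 0.342361
  M+6: 0.116281×0.6786 = 0.078908
Scale to base peak (0.439152) = 100: 31.78 : 100.00 : 77.96 : 17.97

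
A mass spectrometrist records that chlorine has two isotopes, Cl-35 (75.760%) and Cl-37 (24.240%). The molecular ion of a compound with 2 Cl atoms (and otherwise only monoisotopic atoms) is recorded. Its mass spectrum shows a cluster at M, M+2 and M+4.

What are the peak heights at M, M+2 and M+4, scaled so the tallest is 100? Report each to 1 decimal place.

The 2 Cl atoms are independent, so intensities follow the terms of (0.75760 + 0.24240)^2.
P(M) = 0.75760^2 = 0.573958
P(M+2) = 2 × 0.75760^1 × 0.24240^1 = 0.367284
P(M+4) = 0.24240^2 = 0.058758
The M peak is largest (0.573958); scaling to 100 gives 100.0 : 64.0 : 10.2.

100.0 : 64.0 : 10.2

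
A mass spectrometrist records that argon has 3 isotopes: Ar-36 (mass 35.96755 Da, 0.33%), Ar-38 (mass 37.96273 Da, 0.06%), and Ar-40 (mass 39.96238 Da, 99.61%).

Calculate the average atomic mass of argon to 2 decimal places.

39.95 Da

Average mass = Σ (abundance × isotope mass) = 0.0033 × 35.96755 + 0.0006 × 37.96273 + 0.9961 × 39.96238
= 0.118693 + 0.022778 + 39.806527 = 39.947998 Da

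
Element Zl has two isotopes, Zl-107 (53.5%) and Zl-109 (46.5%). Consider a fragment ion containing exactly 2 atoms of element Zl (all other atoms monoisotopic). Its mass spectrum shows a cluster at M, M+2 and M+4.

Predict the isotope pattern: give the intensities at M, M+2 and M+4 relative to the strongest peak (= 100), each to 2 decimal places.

The 2 Zl atoms are independent, so intensities follow the terms of (0.535 + 0.465)^2.
P(M) = 0.535^2 = 0.286225
P(M+2) = 2 × 0.535^1 × 0.465^1 = 0.497550
P(M+4) = 0.465^2 = 0.216225
The M+2 peak is largest (0.497550); scaling to 100 gives 57.53 : 100.00 : 43.46.

57.53 : 100.00 : 43.46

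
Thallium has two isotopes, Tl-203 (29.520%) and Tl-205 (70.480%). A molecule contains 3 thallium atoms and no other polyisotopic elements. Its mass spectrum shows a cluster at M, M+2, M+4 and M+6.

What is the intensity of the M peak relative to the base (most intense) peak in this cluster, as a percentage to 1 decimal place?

5.8%

Term probabilities: M 0.0257, M+2 0.1843, M+4 0.4399, M+6 0.3501. Base peak = M+4.
P(M+4) = C(3,2) × 0.29520^1 × 0.70480^2 = 3 × 0.2952 × 0.49674304 = 0.439916 (base)
P(M) = C(3,0) × 0.29520^3 × 0.70480^0 = 1 × 0.02572463 × 1.0000 = 0.025725
Relative intensity = 0.025725 / 0.439916 × 100 = 5.8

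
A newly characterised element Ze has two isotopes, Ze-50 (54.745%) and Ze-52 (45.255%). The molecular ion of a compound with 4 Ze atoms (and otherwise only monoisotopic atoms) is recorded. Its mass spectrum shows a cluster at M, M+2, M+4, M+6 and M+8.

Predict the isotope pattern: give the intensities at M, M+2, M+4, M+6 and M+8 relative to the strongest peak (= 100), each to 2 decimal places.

24.39 : 80.65 : 100.00 : 55.11 : 11.39

Each Ze atom is independently Ze-50 (p = 0.54745) or Ze-52 (q = 0.45255); the cluster is the binomial expansion (p + q)^4.
P(M) = 0.54745^4 = 0.089821
P(M+2) = 4 × 0.54745^3 × 0.45255^1 = 0.297002
P(M+4) = 6 × 0.54745^2 × 0.45255^2 = 0.368276
P(M+6) = 4 × 0.54745^1 × 0.45255^3 = 0.202957
P(M+8) = 0.45255^4 = 0.041944
The M+4 peak is largest (0.368276); scaling to 100 gives 24.39 : 80.65 : 100.00 : 55.11 : 11.39.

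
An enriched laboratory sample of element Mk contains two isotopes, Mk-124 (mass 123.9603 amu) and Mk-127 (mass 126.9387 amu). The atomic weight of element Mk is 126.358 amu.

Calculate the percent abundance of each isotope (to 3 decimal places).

With x = fraction of Mk-124 (so Mk-127 is 1 − x):
123.9603·x + 126.9387·(1 − x) = 126.358
(123.9603 − 126.9387)·x = 126.358 − 126.9387
x = -0.5807 / -2.9784 = 0.19497 → 19.497% Mk-124, 80.503% Mk-127.

Mk-124: 19.497%, Mk-127: 80.503%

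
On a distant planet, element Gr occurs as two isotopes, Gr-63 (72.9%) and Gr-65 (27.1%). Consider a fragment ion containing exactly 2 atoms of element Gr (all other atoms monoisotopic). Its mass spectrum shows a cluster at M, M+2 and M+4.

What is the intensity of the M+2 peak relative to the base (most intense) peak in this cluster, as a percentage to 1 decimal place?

74.3%

(0.729 + 0.271)^2 gives M 0.5314, M+2 0.3951, M+4 0.0734; the largest is M.
P(M) = C(2,0) × 0.729^2 × 0.271^0 = 1 × 0.531441 × 1.0000 = 0.531441 (base)
P(M+2) = C(2,1) × 0.729^1 × 0.271^1 = 2 × 0.7290 × 0.2710 = 0.395118
Relative intensity = 0.395118 / 0.531441 × 100 = 74.3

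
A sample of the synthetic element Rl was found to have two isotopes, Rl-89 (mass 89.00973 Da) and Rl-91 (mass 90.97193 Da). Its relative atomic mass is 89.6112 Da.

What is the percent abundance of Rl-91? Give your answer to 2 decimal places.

Let x be the fractional abundance of Rl-89; then Rl-91 has abundance 1 − x.
89.00973·x + 90.97193·(1 − x) = 89.6112
(89.00973 − 90.97193)·x = 89.6112 − 90.97193
x = -1.36073 / -1.96220 = 0.69347 → 69.35% Rl-89, 30.65% Rl-91.

30.65%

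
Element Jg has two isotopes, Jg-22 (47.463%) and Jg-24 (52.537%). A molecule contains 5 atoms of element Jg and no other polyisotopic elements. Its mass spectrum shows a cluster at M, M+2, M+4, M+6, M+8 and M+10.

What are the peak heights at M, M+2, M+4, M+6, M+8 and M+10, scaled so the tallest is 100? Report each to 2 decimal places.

7.37 : 40.81 : 90.34 : 100.00 : 55.35 : 12.25

Each Jg atom is independently Jg-22 (p = 0.47463) or Jg-24 (q = 0.52537); the cluster is the binomial expansion (p + q)^5.
P(M) = 0.47463^5 = 0.024087
P(M+2) = 5 × 0.47463^4 × 0.52537^1 = 0.133308
P(M+4) = 10 × 0.47463^3 × 0.52537^2 = 0.295118
P(M+6) = 10 × 0.47463^2 × 0.52537^3 = 0.326668
P(M+8) = 5 × 0.47463^1 × 0.52537^4 = 0.180795
P(M+10) = 0.52537^5 = 0.040025
The M+6 peak is largest (0.326668); scaling to 100 gives 7.37 : 40.81 : 90.34 : 100.00 : 55.35 : 12.25.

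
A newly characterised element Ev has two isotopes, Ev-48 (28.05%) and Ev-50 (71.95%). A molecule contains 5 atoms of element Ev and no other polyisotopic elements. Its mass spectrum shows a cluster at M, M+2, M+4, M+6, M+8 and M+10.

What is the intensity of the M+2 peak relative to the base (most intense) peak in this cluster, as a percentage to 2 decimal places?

(0.2805 + 0.7195)^5 gives M 0.0017, M+2 0.0223, M+4 0.1143, M+6 0.2931, M+8 0.3759, M+10 0.1928; the largest is M+8.
P(M+8) = C(5,4) × 0.2805^1 × 0.7195^4 = 5 × 0.2805 × 0.26799284 = 0.375860 (base)
P(M+2) = C(5,1) × 0.2805^4 × 0.7195^1 = 5 × 0.00619058 × 0.7195 = 0.022271
Relative intensity = 0.022271 / 0.375860 × 100 = 5.93

5.93%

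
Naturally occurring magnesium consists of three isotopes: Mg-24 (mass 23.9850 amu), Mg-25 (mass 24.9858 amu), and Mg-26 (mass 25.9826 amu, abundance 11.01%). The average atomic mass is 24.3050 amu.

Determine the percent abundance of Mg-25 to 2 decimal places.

10.00%

Let x and y be the fractions of Mg-24 and Mg-25. Then x + y = 1 − 0.1101 = 0.8899 and 23.9850x + 24.9858y = 24.3050 − 0.1101×25.9826 = 21.44431574.
Substituting: 23.9850x + 24.9858(0.8899 − x) = 21.44431574
(23.9850 − 24.9858)x = -0.79054768  ⇒  x = 0.78992, y = 0.09998
Mg-24: 78.99%, Mg-25: 10.00%.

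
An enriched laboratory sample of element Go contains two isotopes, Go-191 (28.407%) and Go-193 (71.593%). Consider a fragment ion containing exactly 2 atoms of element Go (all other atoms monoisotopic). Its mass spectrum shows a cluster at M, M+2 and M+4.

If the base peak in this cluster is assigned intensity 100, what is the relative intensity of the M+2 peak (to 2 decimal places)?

79.36

(0.28407 + 0.71593)^2 gives M 0.0807, M+2 0.4067, M+4 0.5126; the largest is M+4.
P(M+4) = C(2,2) × 0.28407^0 × 0.71593^2 = 1 × 1.0000 × 0.51255576 = 0.512556 (base)
P(M+2) = C(2,1) × 0.28407^1 × 0.71593^1 = 2 × 0.28407 × 0.71593 = 0.406748
Relative intensity = 0.406748 / 0.512556 × 100 = 79.36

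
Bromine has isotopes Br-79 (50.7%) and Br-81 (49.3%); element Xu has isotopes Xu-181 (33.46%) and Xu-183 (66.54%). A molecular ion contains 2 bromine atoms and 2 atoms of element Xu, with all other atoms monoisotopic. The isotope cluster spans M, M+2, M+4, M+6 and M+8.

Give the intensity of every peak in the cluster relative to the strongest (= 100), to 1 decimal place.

7.9 : 46.9 : 100.0 : 90.6 : 29.6

Bromine pattern (n=2): 0.257049 : 0.499902 : 0.243049
Element Xu pattern (n=2): 0.11195716 : 0.44528568 : 0.44275716
Convolve the two distributions (both contribute in 2-u steps):
  M: 0.257049×0.11195716 = 0.028778
  M+2: 0.257049×0.44528568 + 0.499902×0.11195716 = 0.170428
  M+4: 0.257049×0.44275716 + 0.499902×0.44528568 + 0.243049×0.11195716 = 0.363621
  M+6: 0.499902×0.44275716 + 0.243049×0.44528568 = 0.329561
  M+8: 0.243049×0.44275716 = 0.107612
Scale to base peak (0.363621) = 100: 7.9 : 46.9 : 100.0 : 90.6 : 29.6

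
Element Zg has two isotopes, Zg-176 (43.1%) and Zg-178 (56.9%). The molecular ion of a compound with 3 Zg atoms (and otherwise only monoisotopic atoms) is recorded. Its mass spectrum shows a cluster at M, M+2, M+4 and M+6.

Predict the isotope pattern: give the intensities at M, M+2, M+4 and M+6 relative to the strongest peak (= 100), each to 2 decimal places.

Expanding (0.431 + 0.569)^3:
P(M) = 0.431^3 = 0.080063
P(M+2) = 3 × 0.431^2 × 0.569^1 = 0.317094
P(M+4) = 3 × 0.431^1 × 0.569^2 = 0.418623
P(M+6) = 0.569^3 = 0.184220
The M+4 peak is largest (0.418623); scaling to 100 gives 19.13 : 75.75 : 100.00 : 44.01.

19.13 : 75.75 : 100.00 : 44.01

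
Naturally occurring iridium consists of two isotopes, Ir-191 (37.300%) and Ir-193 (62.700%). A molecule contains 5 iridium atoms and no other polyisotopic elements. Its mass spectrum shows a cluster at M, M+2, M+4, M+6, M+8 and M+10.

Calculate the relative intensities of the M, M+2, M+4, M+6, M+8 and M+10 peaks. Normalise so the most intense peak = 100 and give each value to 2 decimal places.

The 5 Ir atoms are independent, so intensities follow the terms of (0.37300 + 0.62700)^5.
P(M) = 0.37300^5 = 0.007220
P(M+2) = 5 × 0.37300^4 × 0.62700^1 = 0.060684
P(M+4) = 10 × 0.37300^3 × 0.62700^2 = 0.204015
P(M+6) = 10 × 0.37300^2 × 0.62700^3 = 0.342942
P(M+8) = 5 × 0.37300^1 × 0.62700^4 = 0.288237
P(M+10) = 0.62700^5 = 0.096903
The M+6 peak is largest (0.342942); scaling to 100 gives 2.11 : 17.70 : 59.49 : 100.00 : 84.05 : 28.26.

2.11 : 17.70 : 59.49 : 100.00 : 84.05 : 28.26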